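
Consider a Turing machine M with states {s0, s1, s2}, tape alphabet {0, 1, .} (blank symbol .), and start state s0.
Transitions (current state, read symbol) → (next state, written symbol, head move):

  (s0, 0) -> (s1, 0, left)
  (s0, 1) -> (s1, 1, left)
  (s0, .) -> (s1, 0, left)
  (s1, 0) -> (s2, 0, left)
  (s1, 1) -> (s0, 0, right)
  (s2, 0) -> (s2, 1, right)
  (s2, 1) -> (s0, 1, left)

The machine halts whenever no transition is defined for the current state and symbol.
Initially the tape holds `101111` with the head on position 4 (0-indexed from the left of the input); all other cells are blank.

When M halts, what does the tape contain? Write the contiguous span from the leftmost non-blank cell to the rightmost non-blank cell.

state=s0 head=4 tape=.1011[1]1   (s0,1)→(s1,1,left)
state=s1 head=3 tape=.101[1]11   (s1,1)→(s0,0,right)
state=s0 head=4 tape=.1010[1]1   (s0,1)→(s1,1,left)
state=s1 head=3 tape=.101[0]11   (s1,0)→(s2,0,left)
state=s2 head=2 tape=.10[1]011   (s2,1)→(s0,1,left)
state=s0 head=1 tape=.1[0]1011   (s0,0)→(s1,0,left)
state=s1 head=0 tape=.[1]01011   (s1,1)→(s0,0,right)
state=s0 head=1 tape=.0[0]1011   (s0,0)→(s1,0,left)
state=s1 head=0 tape=.[0]01011   (s1,0)→(s2,0,left)
state=s2 head=-1 tape=[.]001011
The non-blank tape span at halt is 001011.

001011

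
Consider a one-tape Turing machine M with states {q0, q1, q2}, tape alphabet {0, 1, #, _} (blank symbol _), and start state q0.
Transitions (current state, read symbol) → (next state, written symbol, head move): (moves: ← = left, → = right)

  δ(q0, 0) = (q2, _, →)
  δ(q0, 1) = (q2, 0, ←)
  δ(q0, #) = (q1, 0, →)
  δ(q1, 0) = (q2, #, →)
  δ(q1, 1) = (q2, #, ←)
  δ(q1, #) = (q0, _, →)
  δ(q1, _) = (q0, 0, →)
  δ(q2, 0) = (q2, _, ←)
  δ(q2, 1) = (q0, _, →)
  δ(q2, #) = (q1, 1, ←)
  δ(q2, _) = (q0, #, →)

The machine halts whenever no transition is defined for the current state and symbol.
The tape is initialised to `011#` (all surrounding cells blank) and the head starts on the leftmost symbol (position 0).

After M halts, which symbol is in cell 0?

state=q0 head=0 tape=_[0]11#   (q0,0)→(q2,_,→)
state=q2 head=1 tape=__[1]1#   (q2,1)→(q0,_,→)
state=q0 head=2 tape=___[1]#   (q0,1)→(q2,0,←)
state=q2 head=1 tape=__[_]0#   (q2,_)→(q0,#,→)
state=q0 head=2 tape=__#[0]#   (q0,0)→(q2,_,→)
state=q2 head=3 tape=__#_[#]   (q2,#)→(q1,1,←)
state=q1 head=2 tape=__#[_]1   (q1,_)→(q0,0,→)
state=q0 head=3 tape=__#0[1]   (q0,1)→(q2,0,←)
state=q2 head=2 tape=__#[0]0   (q2,0)→(q2,_,←)
state=q2 head=1 tape=__[#]_0   (q2,#)→(q1,1,←)
state=q1 head=0 tape=_[_]1_0   (q1,_)→(q0,0,→)
state=q0 head=1 tape=_0[1]_0   (q0,1)→(q2,0,←)
state=q2 head=0 tape=_[0]0_0   (q2,0)→(q2,_,←)
state=q2 head=-1 tape=[_]_0_0   (q2,_)→(q0,#,→)
state=q0 head=0 tape=#[_]0_0
Cell 0 holds _ when M halts.

_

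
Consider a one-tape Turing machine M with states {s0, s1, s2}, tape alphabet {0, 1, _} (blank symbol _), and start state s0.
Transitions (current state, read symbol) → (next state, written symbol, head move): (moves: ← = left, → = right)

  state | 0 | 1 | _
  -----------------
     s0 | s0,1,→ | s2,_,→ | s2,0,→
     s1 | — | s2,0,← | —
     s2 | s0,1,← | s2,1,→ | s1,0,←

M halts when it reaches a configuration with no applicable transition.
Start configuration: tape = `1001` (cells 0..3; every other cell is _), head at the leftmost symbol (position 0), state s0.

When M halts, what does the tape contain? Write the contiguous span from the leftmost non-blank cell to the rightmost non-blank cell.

state=s0 head=0 tape=[1]001__   (s0,1)→(s2,_,→)
state=s2 head=1 tape=_[0]01__   (s2,0)→(s0,1,←)
state=s0 head=0 tape=[_]101__   (s0,_)→(s2,0,→)
state=s2 head=1 tape=0[1]01__   (s2,1)→(s2,1,→)
state=s2 head=2 tape=01[0]1__   (s2,0)→(s0,1,←)
state=s0 head=1 tape=0[1]11__   (s0,1)→(s2,_,→)
state=s2 head=2 tape=0_[1]1__   (s2,1)→(s2,1,→)
state=s2 head=3 tape=0_1[1]__   (s2,1)→(s2,1,→)
state=s2 head=4 tape=0_11[_]_   (s2,_)→(s1,0,←)
state=s1 head=3 tape=0_1[1]0_   (s1,1)→(s2,0,←)
state=s2 head=2 tape=0_[1]00_   (s2,1)→(s2,1,→)
state=s2 head=3 tape=0_1[0]0_   (s2,0)→(s0,1,←)
state=s0 head=2 tape=0_[1]10_   (s0,1)→(s2,_,→)
state=s2 head=3 tape=0__[1]0_   (s2,1)→(s2,1,→)
state=s2 head=4 tape=0__1[0]_   (s2,0)→(s0,1,←)
state=s0 head=3 tape=0__[1]1_   (s0,1)→(s2,_,→)
state=s2 head=4 tape=0___[1]_   (s2,1)→(s2,1,→)
state=s2 head=5 tape=0___1[_]   (s2,_)→(s1,0,←)
state=s1 head=4 tape=0___[1]0   (s1,1)→(s2,0,←)
state=s2 head=3 tape=0__[_]00   (s2,_)→(s1,0,←)
state=s1 head=2 tape=0_[_]000
The non-blank tape span at halt is 0__000.

0__000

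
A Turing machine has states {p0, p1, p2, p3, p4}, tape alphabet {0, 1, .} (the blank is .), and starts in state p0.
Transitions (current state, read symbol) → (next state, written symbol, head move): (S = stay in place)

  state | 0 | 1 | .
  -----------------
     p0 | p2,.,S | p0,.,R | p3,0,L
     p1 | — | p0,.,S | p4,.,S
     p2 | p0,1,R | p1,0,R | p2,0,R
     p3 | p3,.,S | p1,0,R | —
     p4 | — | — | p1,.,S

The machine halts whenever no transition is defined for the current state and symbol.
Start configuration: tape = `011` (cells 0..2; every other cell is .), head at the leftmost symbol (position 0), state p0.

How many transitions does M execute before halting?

6

p0 | [0]11   read 0 → write ., move S, go to p2
p2 | [.]11   read . → write 0, move R, go to p2
p2 | 0[1]1   read 1 → write 0, move R, go to p1
p1 | 00[1]   read 1 → write ., move S, go to p0
p0 | 00[.]   read . → write 0, move L, go to p3
p3 | 0[0]0   read 0 → write ., move S, go to p3
p3 | 0[.]0
M halts after 6 transitions.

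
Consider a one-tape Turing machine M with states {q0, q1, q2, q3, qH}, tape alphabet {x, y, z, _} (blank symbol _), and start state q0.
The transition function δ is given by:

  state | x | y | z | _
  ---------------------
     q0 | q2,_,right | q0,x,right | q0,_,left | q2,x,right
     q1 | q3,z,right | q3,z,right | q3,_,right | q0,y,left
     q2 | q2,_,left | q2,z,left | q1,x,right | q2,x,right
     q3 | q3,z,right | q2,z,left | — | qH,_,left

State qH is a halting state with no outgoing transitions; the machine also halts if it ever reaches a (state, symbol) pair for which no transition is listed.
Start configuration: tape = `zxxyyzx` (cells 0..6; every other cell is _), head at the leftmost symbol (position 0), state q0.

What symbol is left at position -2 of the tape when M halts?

q0 | ____[z]xxyyzx   read z → write _, move left, go to q0
q0 | ___[_]_xxyyzx   read _ → write x, move right, go to q2
q2 | ___x[_]xxyyzx   read _ → write x, move right, go to q2
q2 | ___xx[x]xyyzx   read x → write _, move left, go to q2
q2 | ___x[x]_xyyzx   read x → write _, move left, go to q2
q2 | ___[x]__xyyzx   read x → write _, move left, go to q2
q2 | __[_]___xyyzx   read _ → write x, move right, go to q2
q2 | __x[_]__xyyzx   read _ → write x, move right, go to q2
q2 | __xx[_]_xyyzx   read _ → write x, move right, go to q2
q2 | __xxx[_]xyyzx   read _ → write x, move right, go to q2
q2 | __xxxx[x]yyzx   read x → write _, move left, go to q2
q2 | __xxx[x]_yyzx   read x → write _, move left, go to q2
q2 | __xx[x]__yyzx   read x → write _, move left, go to q2
q2 | __x[x]___yyzx   read x → write _, move left, go to q2
q2 | __[x]____yyzx   read x → write _, move left, go to q2
q2 | _[_]_____yyzx   read _ → write x, move right, go to q2
q2 | _x[_]____yyzx   read _ → write x, move right, go to q2
q2 | _xx[_]___yyzx   read _ → write x, move right, go to q2
q2 | _xxx[_]__yyzx   read _ → write x, move right, go to q2
q2 | _xxxx[_]_yyzx   read _ → write x, move right, go to q2
q2 | _xxxxx[_]yyzx   read _ → write x, move right, go to q2
q2 | _xxxxxx[y]yzx   read y → write z, move left, go to q2
q2 | _xxxxx[x]zyzx   read x → write _, move left, go to q2
q2 | _xxxx[x]_zyzx   read x → write _, move left, go to q2
q2 | _xxx[x]__zyzx   read x → write _, move left, go to q2
q2 | _xx[x]___zyzx   read x → write _, move left, go to q2
q2 | _x[x]____zyzx   read x → write _, move left, go to q2
q2 | _[x]_____zyzx   read x → write _, move left, go to q2
q2 | [_]______zyzx   read _ → write x, move right, go to q2
q2 | x[_]_____zyzx   read _ → write x, move right, go to q2
q2 | xx[_]____zyzx   read _ → write x, move right, go to q2
q2 | xxx[_]___zyzx   read _ → write x, move right, go to q2
q2 | xxxx[_]__zyzx   read _ → write x, move right, go to q2
q2 | xxxxx[_]_zyzx   read _ → write x, move right, go to q2
q2 | xxxxxx[_]zyzx   read _ → write x, move right, go to q2
q2 | xxxxxxx[z]yzx   read z → write x, move right, go to q1
q1 | xxxxxxxx[y]zx   read y → write z, move right, go to q3
q3 | xxxxxxxxz[z]x
Cell -2 holds x when M halts.

x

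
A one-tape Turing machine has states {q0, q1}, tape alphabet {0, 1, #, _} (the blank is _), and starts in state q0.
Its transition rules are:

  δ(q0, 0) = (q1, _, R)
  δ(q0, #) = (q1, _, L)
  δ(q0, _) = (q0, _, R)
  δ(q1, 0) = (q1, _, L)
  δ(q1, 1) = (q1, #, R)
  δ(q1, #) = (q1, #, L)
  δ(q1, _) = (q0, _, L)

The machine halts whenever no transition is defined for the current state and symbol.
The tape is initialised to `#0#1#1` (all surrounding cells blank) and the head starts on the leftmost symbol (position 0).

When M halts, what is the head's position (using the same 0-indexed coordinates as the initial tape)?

q0 | __[#]0#1#1   read # → write _, move L, go to q1
q1 | _[_]_0#1#1   read _ → write _, move L, go to q0
q0 | [_]__0#1#1   read _ → write _, move R, go to q0
q0 | _[_]_0#1#1   read _ → write _, move R, go to q0
q0 | __[_]0#1#1   read _ → write _, move R, go to q0
q0 | ___[0]#1#1   read 0 → write _, move R, go to q1
q1 | ____[#]1#1   read # → write #, move L, go to q1
q1 | ___[_]#1#1   read _ → write _, move L, go to q0
q0 | __[_]_#1#1   read _ → write _, move R, go to q0
q0 | ___[_]#1#1   read _ → write _, move R, go to q0
q0 | ____[#]1#1   read # → write _, move L, go to q1
q1 | ___[_]_1#1   read _ → write _, move L, go to q0
q0 | __[_]__1#1   read _ → write _, move R, go to q0
q0 | ___[_]_1#1   read _ → write _, move R, go to q0
q0 | ____[_]1#1   read _ → write _, move R, go to q0
q0 | _____[1]#1
At halt the head is at cell 3.

3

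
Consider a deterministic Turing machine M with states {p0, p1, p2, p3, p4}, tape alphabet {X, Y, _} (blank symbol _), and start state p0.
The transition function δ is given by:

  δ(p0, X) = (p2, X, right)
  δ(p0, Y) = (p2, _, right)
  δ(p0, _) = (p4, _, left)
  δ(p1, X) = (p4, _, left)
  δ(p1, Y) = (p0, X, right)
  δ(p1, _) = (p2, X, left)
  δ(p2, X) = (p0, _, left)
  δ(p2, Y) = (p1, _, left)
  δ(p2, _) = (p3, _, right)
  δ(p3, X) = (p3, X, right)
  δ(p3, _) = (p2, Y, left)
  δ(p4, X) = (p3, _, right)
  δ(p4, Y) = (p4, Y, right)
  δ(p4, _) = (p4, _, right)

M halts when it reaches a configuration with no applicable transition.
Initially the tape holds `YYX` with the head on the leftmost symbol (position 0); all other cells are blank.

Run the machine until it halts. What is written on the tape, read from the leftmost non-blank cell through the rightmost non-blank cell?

p0 | __[Y]YX_   read Y → write _, move right, go to p2
p2 | ___[Y]X_   read Y → write _, move left, go to p1
p1 | __[_]_X_   read _ → write X, move left, go to p2
p2 | _[_]X_X_   read _ → write _, move right, go to p3
p3 | __[X]_X_   read X → write X, move right, go to p3
p3 | __X[_]X_   read _ → write Y, move left, go to p2
p2 | __[X]YX_   read X → write _, move left, go to p0
p0 | _[_]_YX_   read _ → write _, move left, go to p4
p4 | [_]__YX_   read _ → write _, move right, go to p4
p4 | _[_]_YX_   read _ → write _, move right, go to p4
p4 | __[_]YX_   read _ → write _, move right, go to p4
p4 | ___[Y]X_   read Y → write Y, move right, go to p4
p4 | ___Y[X]_   read X → write _, move right, go to p3
p3 | ___Y_[_]   read _ → write Y, move left, go to p2
p2 | ___Y[_]Y   read _ → write _, move right, go to p3
p3 | ___Y_[Y]
The non-blank tape span at halt is Y_Y.

Y_Y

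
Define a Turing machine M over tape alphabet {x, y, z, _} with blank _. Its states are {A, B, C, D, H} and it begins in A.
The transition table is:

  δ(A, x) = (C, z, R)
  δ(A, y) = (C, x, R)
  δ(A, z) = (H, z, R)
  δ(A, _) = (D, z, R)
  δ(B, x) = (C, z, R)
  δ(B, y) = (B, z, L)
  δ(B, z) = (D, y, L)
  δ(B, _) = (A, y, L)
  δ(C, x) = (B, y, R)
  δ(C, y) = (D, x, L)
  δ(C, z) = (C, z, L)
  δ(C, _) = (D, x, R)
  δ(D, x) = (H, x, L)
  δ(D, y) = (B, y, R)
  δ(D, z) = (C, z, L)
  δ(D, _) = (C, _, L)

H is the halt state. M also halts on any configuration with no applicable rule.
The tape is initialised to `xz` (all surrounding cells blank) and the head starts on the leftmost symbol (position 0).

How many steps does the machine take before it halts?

A | ______[x]z   read x → write z, move R, go to C
C | ______z[z]   read z → write z, move L, go to C
C | ______[z]z   read z → write z, move L, go to C
C | _____[_]zz   read _ → write x, move R, go to D
D | _____x[z]z   read z → write z, move L, go to C
C | _____[x]zz   read x → write y, move R, go to B
B | _____y[z]z   read z → write y, move L, go to D
D | _____[y]yz   read y → write y, move R, go to B
B | _____y[y]z   read y → write z, move L, go to B
B | _____[y]zz   read y → write z, move L, go to B
B | ____[_]zzz   read _ → write y, move L, go to A
A | ___[_]yzzz   read _ → write z, move R, go to D
D | ___z[y]zzz   read y → write y, move R, go to B
B | ___zy[z]zz   read z → write y, move L, go to D
D | ___z[y]yzz   read y → write y, move R, go to B
B | ___zy[y]zz   read y → write z, move L, go to B
B | ___z[y]zzz   read y → write z, move L, go to B
B | ___[z]zzzz   read z → write y, move L, go to D
D | __[_]yzzzz   read _ → write _, move L, go to C
C | _[_]_yzzzz   read _ → write x, move R, go to D
D | _x[_]yzzzz   read _ → write _, move L, go to C
C | _[x]_yzzzz   read x → write y, move R, go to B
B | _y[_]yzzzz   read _ → write y, move L, go to A
A | _[y]yyzzzz   read y → write x, move R, go to C
C | _x[y]yzzzz   read y → write x, move L, go to D
D | _[x]xyzzzz   read x → write x, move L, go to H
H | [_]xxyzzzz
M halts after 26 transitions.

26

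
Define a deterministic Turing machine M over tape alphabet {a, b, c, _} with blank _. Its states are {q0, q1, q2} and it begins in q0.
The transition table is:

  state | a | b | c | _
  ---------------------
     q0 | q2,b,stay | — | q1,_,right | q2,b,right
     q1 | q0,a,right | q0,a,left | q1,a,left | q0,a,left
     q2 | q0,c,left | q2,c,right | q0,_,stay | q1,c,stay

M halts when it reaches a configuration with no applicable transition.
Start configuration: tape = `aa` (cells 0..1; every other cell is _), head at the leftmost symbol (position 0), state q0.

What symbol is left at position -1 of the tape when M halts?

b

q0 | _[a]a   read a → write b, move stay, go to q2
q2 | _[b]a   read b → write c, move right, go to q2
q2 | _c[a]   read a → write c, move left, go to q0
q0 | _[c]c   read c → write _, move right, go to q1
q1 | __[c]   read c → write a, move left, go to q1
q1 | _[_]a   read _ → write a, move left, go to q0
q0 | [_]aa   read _ → write b, move right, go to q2
q2 | b[a]a   read a → write c, move left, go to q0
q0 | [b]ca
Cell -1 holds b when M halts.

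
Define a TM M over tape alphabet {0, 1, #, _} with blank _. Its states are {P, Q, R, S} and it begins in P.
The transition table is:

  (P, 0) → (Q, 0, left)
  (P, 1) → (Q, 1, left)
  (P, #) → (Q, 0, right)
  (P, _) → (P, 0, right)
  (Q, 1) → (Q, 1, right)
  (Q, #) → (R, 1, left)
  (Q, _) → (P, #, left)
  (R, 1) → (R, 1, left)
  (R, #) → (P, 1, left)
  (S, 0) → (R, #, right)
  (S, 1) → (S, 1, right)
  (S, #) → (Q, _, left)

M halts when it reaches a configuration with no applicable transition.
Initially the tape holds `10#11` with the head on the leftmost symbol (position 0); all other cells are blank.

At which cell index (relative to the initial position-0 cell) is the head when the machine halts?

P | __[1]0#11   read 1 → write 1, move left, go to Q
Q | _[_]10#11   read _ → write #, move left, go to P
P | [_]#10#11   read _ → write 0, move right, go to P
P | 0[#]10#11   read # → write 0, move right, go to Q
Q | 00[1]0#11   read 1 → write 1, move right, go to Q
Q | 001[0]#11
At halt the head is at cell 1.

1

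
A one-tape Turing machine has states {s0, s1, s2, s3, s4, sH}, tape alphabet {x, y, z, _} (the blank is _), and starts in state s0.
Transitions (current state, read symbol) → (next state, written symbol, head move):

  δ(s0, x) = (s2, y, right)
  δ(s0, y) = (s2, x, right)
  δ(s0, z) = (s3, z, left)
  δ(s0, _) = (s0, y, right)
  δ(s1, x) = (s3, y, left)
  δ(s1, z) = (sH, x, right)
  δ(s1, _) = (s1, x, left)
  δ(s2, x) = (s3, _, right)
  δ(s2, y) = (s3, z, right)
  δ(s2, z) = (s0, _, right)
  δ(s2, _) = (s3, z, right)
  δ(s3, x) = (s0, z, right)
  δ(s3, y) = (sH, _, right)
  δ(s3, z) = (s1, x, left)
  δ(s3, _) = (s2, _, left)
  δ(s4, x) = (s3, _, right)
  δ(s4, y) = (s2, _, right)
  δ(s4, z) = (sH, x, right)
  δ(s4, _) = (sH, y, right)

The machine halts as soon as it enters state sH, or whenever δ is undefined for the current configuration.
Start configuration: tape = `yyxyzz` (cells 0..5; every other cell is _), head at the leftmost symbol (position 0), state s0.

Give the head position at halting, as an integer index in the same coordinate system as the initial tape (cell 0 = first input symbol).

state=s0 head=0 tape=[y]yxyzz   (s0,y)→(s2,x,right)
state=s2 head=1 tape=x[y]xyzz   (s2,y)→(s3,z,right)
state=s3 head=2 tape=xz[x]yzz   (s3,x)→(s0,z,right)
state=s0 head=3 tape=xzz[y]zz   (s0,y)→(s2,x,right)
state=s2 head=4 tape=xzzx[z]z   (s2,z)→(s0,_,right)
state=s0 head=5 tape=xzzx_[z]   (s0,z)→(s3,z,left)
state=s3 head=4 tape=xzzx[_]z   (s3,_)→(s2,_,left)
state=s2 head=3 tape=xzz[x]_z   (s2,x)→(s3,_,right)
state=s3 head=4 tape=xzz_[_]z   (s3,_)→(s2,_,left)
state=s2 head=3 tape=xzz[_]_z   (s2,_)→(s3,z,right)
state=s3 head=4 tape=xzzz[_]z   (s3,_)→(s2,_,left)
state=s2 head=3 tape=xzz[z]_z   (s2,z)→(s0,_,right)
state=s0 head=4 tape=xzz_[_]z   (s0,_)→(s0,y,right)
state=s0 head=5 tape=xzz_y[z]   (s0,z)→(s3,z,left)
state=s3 head=4 tape=xzz_[y]z   (s3,y)→(sH,_,right)
state=sH head=5 tape=xzz__[z]
At halt the head is at cell 5.

5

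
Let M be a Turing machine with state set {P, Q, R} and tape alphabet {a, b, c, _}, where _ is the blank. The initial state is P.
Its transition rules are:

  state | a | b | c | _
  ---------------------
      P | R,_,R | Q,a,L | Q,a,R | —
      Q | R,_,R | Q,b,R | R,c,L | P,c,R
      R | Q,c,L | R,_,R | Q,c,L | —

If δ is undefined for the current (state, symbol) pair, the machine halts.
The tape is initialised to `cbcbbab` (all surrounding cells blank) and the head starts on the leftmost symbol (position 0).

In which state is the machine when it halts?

R

P | [c]bcbbab_   read c → write a, move R, go to Q
Q | a[b]cbbab_   read b → write b, move R, go to Q
Q | ab[c]bbab_   read c → write c, move L, go to R
R | a[b]cbbab_   read b → write _, move R, go to R
R | a_[c]bbab_   read c → write c, move L, go to Q
Q | a[_]cbbab_   read _ → write c, move R, go to P
P | ac[c]bbab_   read c → write a, move R, go to Q
Q | aca[b]bab_   read b → write b, move R, go to Q
Q | acab[b]ab_   read b → write b, move R, go to Q
Q | acabb[a]b_   read a → write _, move R, go to R
R | acabb_[b]_   read b → write _, move R, go to R
R | acabb__[_]
No transition is defined for (R, _); M halts in state R.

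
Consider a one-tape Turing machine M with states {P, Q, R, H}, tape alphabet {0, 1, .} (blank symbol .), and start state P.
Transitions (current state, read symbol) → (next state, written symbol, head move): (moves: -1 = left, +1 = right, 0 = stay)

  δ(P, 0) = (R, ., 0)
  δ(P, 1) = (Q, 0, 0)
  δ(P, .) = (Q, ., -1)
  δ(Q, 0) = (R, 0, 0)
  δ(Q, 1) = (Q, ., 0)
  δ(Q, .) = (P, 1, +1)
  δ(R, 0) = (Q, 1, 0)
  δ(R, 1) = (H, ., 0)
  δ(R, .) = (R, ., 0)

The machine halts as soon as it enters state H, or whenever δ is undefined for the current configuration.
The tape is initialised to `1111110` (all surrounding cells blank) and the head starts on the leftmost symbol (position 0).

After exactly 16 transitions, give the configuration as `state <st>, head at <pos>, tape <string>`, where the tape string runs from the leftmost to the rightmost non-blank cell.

state Q, head at 3, tape 1110110

state=P head=0 tape=[1]111110   (P,1)→(Q,0,0)
state=Q head=0 tape=[0]111110   (Q,0)→(R,0,0)
state=R head=0 tape=[0]111110   (R,0)→(Q,1,0)
state=Q head=0 tape=[1]111110   (Q,1)→(Q,.,0)
state=Q head=0 tape=[.]111110   (Q,.)→(P,1,+1)
state=P head=1 tape=1[1]11110   (P,1)→(Q,0,0)
state=Q head=1 tape=1[0]11110   (Q,0)→(R,0,0)
state=R head=1 tape=1[0]11110   (R,0)→(Q,1,0)
state=Q head=1 tape=1[1]11110   (Q,1)→(Q,.,0)
state=Q head=1 tape=1[.]11110   (Q,.)→(P,1,+1)
state=P head=2 tape=11[1]1110   (P,1)→(Q,0,0)
state=Q head=2 tape=11[0]1110   (Q,0)→(R,0,0)
state=R head=2 tape=11[0]1110   (R,0)→(Q,1,0)
state=Q head=2 tape=11[1]1110   (Q,1)→(Q,.,0)
state=Q head=2 tape=11[.]1110   (Q,.)→(P,1,+1)
state=P head=3 tape=111[1]110   (P,1)→(Q,0,0)
state=Q head=3 tape=111[0]110
After 16 steps: state Q, head at 3, tape 1110110.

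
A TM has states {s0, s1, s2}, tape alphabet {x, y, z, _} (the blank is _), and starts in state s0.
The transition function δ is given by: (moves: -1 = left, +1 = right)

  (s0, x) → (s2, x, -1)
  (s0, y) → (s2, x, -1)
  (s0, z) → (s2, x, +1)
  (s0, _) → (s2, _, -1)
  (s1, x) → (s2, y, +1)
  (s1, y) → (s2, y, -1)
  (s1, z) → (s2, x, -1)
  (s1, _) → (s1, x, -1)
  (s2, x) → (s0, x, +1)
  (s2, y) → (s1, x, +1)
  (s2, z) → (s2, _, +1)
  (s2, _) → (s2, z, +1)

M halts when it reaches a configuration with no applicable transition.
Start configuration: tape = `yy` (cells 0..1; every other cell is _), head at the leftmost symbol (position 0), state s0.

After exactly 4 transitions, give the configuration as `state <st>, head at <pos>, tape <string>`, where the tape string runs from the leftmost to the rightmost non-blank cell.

state s2, head at 0, tape zxx

state=s0 head=0 tape=_[y]y   (s0,y)→(s2,x,-1)
state=s2 head=-1 tape=[_]xy   (s2,_)→(s2,z,+1)
state=s2 head=0 tape=z[x]y   (s2,x)→(s0,x,+1)
state=s0 head=1 tape=zx[y]   (s0,y)→(s2,x,-1)
state=s2 head=0 tape=z[x]x
After 4 steps: state s2, head at 0, tape zxx.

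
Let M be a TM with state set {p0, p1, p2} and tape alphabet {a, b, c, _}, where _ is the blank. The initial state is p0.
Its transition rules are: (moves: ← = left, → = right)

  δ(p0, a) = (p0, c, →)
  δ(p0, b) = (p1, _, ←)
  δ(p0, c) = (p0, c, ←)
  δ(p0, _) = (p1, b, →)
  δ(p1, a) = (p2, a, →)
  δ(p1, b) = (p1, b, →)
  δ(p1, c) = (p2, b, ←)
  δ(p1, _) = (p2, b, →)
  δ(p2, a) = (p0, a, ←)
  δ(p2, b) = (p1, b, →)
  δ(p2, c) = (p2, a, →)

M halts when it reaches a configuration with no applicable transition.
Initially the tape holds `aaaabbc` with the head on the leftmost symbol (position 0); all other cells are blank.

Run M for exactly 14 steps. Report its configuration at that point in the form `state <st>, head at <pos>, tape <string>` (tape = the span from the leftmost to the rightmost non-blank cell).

p0 | [a]aaabbc__   read a → write c, move →, go to p0
p0 | c[a]aabbc__   read a → write c, move →, go to p0
p0 | cc[a]abbc__   read a → write c, move →, go to p0
p0 | ccc[a]bbc__   read a → write c, move →, go to p0
p0 | cccc[b]bc__   read b → write _, move ←, go to p1
p1 | ccc[c]_bc__   read c → write b, move ←, go to p2
p2 | cc[c]b_bc__   read c → write a, move →, go to p2
p2 | cca[b]_bc__   read b → write b, move →, go to p1
p1 | ccab[_]bc__   read _ → write b, move →, go to p2
p2 | ccabb[b]c__   read b → write b, move →, go to p1
p1 | ccabbb[c]__   read c → write b, move ←, go to p2
p2 | ccabb[b]b__   read b → write b, move →, go to p1
p1 | ccabbb[b]__   read b → write b, move →, go to p1
p1 | ccabbbb[_]_   read _ → write b, move →, go to p2
p2 | ccabbbbb[_]
After 14 steps: state p2, head at 8, tape ccabbbbb.

state p2, head at 8, tape ccabbbbb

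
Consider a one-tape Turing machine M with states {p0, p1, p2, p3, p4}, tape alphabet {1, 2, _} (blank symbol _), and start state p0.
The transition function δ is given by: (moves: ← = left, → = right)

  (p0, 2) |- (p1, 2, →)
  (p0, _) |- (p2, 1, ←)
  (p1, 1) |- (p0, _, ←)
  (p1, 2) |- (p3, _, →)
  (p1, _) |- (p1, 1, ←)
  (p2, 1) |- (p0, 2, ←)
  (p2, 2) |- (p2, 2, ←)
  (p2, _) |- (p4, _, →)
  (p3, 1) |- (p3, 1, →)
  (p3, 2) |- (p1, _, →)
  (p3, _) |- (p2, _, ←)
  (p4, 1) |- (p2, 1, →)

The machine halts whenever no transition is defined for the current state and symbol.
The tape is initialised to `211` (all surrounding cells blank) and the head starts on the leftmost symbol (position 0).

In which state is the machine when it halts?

state=p0 head=0 tape=[2]11_   (p0,2)→(p1,2,→)
state=p1 head=1 tape=2[1]1_   (p1,1)→(p0,_,←)
state=p0 head=0 tape=[2]_1_   (p0,2)→(p1,2,→)
state=p1 head=1 tape=2[_]1_   (p1,_)→(p1,1,←)
state=p1 head=0 tape=[2]11_   (p1,2)→(p3,_,→)
state=p3 head=1 tape=_[1]1_   (p3,1)→(p3,1,→)
state=p3 head=2 tape=_1[1]_   (p3,1)→(p3,1,→)
state=p3 head=3 tape=_11[_]   (p3,_)→(p2,_,←)
state=p2 head=2 tape=_1[1]_   (p2,1)→(p0,2,←)
state=p0 head=1 tape=_[1]2_
No transition is defined for (p0, 1); M halts in state p0.

p0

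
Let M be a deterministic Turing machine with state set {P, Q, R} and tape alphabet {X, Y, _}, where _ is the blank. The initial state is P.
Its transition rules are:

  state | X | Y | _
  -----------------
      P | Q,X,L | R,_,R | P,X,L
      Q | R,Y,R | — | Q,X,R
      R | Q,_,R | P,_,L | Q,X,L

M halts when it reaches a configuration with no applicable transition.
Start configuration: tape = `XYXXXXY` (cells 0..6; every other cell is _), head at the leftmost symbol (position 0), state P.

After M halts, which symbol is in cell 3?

state=P head=0 tape=_[X]YXXXXY_   (P,X)→(Q,X,L)
state=Q head=-1 tape=[_]XYXXXXY_   (Q,_)→(Q,X,R)
state=Q head=0 tape=X[X]YXXXXY_   (Q,X)→(R,Y,R)
state=R head=1 tape=XY[Y]XXXXY_   (R,Y)→(P,_,L)
state=P head=0 tape=X[Y]_XXXXY_   (P,Y)→(R,_,R)
state=R head=1 tape=X_[_]XXXXY_   (R,_)→(Q,X,L)
state=Q head=0 tape=X[_]XXXXXY_   (Q,_)→(Q,X,R)
state=Q head=1 tape=XX[X]XXXXY_   (Q,X)→(R,Y,R)
state=R head=2 tape=XXY[X]XXXY_   (R,X)→(Q,_,R)
state=Q head=3 tape=XXY_[X]XXY_   (Q,X)→(R,Y,R)
state=R head=4 tape=XXY_Y[X]XY_   (R,X)→(Q,_,R)
state=Q head=5 tape=XXY_Y_[X]Y_   (Q,X)→(R,Y,R)
state=R head=6 tape=XXY_Y_Y[Y]_   (R,Y)→(P,_,L)
state=P head=5 tape=XXY_Y_[Y]__   (P,Y)→(R,_,R)
state=R head=6 tape=XXY_Y__[_]_   (R,_)→(Q,X,L)
state=Q head=5 tape=XXY_Y_[_]X_   (Q,_)→(Q,X,R)
state=Q head=6 tape=XXY_Y_X[X]_   (Q,X)→(R,Y,R)
state=R head=7 tape=XXY_Y_XY[_]   (R,_)→(Q,X,L)
state=Q head=6 tape=XXY_Y_X[Y]X
Cell 3 holds Y when M halts.

Y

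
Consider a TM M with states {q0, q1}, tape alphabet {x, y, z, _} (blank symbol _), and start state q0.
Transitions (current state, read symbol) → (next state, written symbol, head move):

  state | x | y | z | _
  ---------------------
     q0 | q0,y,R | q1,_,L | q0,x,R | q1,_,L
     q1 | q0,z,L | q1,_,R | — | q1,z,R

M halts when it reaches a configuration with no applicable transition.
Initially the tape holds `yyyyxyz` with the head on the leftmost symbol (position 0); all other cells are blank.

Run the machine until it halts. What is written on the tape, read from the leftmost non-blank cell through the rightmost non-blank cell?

zz_zzzyz

state=q0 head=0 tape=_[y]yyyxyz   (q0,y)→(q1,_,L)
state=q1 head=-1 tape=[_]_yyyxyz   (q1,_)→(q1,z,R)
state=q1 head=0 tape=z[_]yyyxyz   (q1,_)→(q1,z,R)
state=q1 head=1 tape=zz[y]yyxyz   (q1,y)→(q1,_,R)
state=q1 head=2 tape=zz_[y]yxyz   (q1,y)→(q1,_,R)
state=q1 head=3 tape=zz__[y]xyz   (q1,y)→(q1,_,R)
state=q1 head=4 tape=zz___[x]yz   (q1,x)→(q0,z,L)
state=q0 head=3 tape=zz__[_]zyz   (q0,_)→(q1,_,L)
state=q1 head=2 tape=zz_[_]_zyz   (q1,_)→(q1,z,R)
state=q1 head=3 tape=zz_z[_]zyz   (q1,_)→(q1,z,R)
state=q1 head=4 tape=zz_zz[z]yz
The non-blank tape span at halt is zz_zzzyz.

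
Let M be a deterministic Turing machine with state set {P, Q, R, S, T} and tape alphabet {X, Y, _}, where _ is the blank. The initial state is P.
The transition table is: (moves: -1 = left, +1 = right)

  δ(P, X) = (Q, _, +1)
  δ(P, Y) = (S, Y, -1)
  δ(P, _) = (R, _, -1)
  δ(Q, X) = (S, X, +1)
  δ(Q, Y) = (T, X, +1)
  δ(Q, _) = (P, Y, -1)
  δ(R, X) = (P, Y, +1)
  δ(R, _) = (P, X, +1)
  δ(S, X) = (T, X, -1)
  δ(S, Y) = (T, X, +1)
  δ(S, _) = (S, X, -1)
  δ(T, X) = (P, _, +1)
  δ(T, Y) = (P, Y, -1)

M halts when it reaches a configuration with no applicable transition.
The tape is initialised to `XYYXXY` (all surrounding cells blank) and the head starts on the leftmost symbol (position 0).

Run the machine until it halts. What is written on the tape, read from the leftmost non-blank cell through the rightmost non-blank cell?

P | [X]YYXXY_   read X → write _, move +1, go to Q
Q | _[Y]YXXY_   read Y → write X, move +1, go to T
T | _X[Y]XXY_   read Y → write Y, move -1, go to P
P | _[X]YXXY_   read X → write _, move +1, go to Q
Q | __[Y]XXY_   read Y → write X, move +1, go to T
T | __X[X]XY_   read X → write _, move +1, go to P
P | __X_[X]Y_   read X → write _, move +1, go to Q
Q | __X__[Y]_   read Y → write X, move +1, go to T
T | __X__X[_]
The non-blank tape span at halt is X__X.

X__X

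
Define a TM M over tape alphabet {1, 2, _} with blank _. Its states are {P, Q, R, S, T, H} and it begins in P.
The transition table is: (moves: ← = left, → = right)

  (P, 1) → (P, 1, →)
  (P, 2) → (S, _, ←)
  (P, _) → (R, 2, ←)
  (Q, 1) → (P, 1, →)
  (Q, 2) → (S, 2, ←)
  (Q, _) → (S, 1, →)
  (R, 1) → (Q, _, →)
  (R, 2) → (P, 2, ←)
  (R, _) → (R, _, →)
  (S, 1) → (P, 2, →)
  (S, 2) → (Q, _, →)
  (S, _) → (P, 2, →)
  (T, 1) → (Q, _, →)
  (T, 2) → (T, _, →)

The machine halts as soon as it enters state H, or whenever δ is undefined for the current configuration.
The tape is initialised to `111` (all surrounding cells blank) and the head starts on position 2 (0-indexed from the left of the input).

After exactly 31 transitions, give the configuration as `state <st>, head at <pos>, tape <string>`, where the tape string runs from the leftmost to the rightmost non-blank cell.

state=P head=2 tape=11[1]_____   (P,1)→(P,1,→)
state=P head=3 tape=111[_]____   (P,_)→(R,2,←)
state=R head=2 tape=11[1]2____   (R,1)→(Q,_,→)
state=Q head=3 tape=11_[2]____   (Q,2)→(S,2,←)
state=S head=2 tape=11[_]2____   (S,_)→(P,2,→)
state=P head=3 tape=112[2]____   (P,2)→(S,_,←)
state=S head=2 tape=11[2]_____   (S,2)→(Q,_,→)
state=Q head=3 tape=11_[_]____   (Q,_)→(S,1,→)
state=S head=4 tape=11_1[_]___   (S,_)→(P,2,→)
state=P head=5 tape=11_12[_]__   (P,_)→(R,2,←)
state=R head=4 tape=11_1[2]2__   (R,2)→(P,2,←)
state=P head=3 tape=11_[1]22__   (P,1)→(P,1,→)
state=P head=4 tape=11_1[2]2__   (P,2)→(S,_,←)
state=S head=3 tape=11_[1]_2__   (S,1)→(P,2,→)
state=P head=4 tape=11_2[_]2__   (P,_)→(R,2,←)
state=R head=3 tape=11_[2]22__   (R,2)→(P,2,←)
state=P head=2 tape=11[_]222__   (P,_)→(R,2,←)
state=R head=1 tape=1[1]2222__   (R,1)→(Q,_,→)
state=Q head=2 tape=1_[2]222__   (Q,2)→(S,2,←)
state=S head=1 tape=1[_]2222__   (S,_)→(P,2,→)
state=P head=2 tape=12[2]222__   (P,2)→(S,_,←)
state=S head=1 tape=1[2]_222__   (S,2)→(Q,_,→)
state=Q head=2 tape=1_[_]222__   (Q,_)→(S,1,→)
state=S head=3 tape=1_1[2]22__   (S,2)→(Q,_,→)
state=Q head=4 tape=1_1_[2]2__   (Q,2)→(S,2,←)
state=S head=3 tape=1_1[_]22__   (S,_)→(P,2,→)
state=P head=4 tape=1_12[2]2__   (P,2)→(S,_,←)
state=S head=3 tape=1_1[2]_2__   (S,2)→(Q,_,→)
state=Q head=4 tape=1_1_[_]2__   (Q,_)→(S,1,→)
state=S head=5 tape=1_1_1[2]__   (S,2)→(Q,_,→)
state=Q head=6 tape=1_1_1_[_]_   (Q,_)→(S,1,→)
state=S head=7 tape=1_1_1_1[_]
After 31 steps: state S, head at 7, tape 1_1_1_1.

state S, head at 7, tape 1_1_1_1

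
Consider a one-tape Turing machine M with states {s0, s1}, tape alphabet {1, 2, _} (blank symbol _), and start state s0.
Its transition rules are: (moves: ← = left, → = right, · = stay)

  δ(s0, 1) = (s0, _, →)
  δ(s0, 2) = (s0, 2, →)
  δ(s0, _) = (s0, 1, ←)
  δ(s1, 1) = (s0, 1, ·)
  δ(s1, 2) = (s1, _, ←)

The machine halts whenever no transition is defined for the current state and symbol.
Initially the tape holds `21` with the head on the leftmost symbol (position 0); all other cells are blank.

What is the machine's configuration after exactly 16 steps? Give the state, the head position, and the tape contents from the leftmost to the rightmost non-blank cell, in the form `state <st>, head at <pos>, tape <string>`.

s0 | [2]1___   read 2 → write 2, move →, go to s0
s0 | 2[1]___   read 1 → write _, move →, go to s0
s0 | 2_[_]__   read _ → write 1, move ←, go to s0
s0 | 2[_]1__   read _ → write 1, move ←, go to s0
s0 | [2]11__   read 2 → write 2, move →, go to s0
s0 | 2[1]1__   read 1 → write _, move →, go to s0
s0 | 2_[1]__   read 1 → write _, move →, go to s0
s0 | 2__[_]_   read _ → write 1, move ←, go to s0
s0 | 2_[_]1_   read _ → write 1, move ←, go to s0
s0 | 2[_]11_   read _ → write 1, move ←, go to s0
s0 | [2]111_   read 2 → write 2, move →, go to s0
s0 | 2[1]11_   read 1 → write _, move →, go to s0
s0 | 2_[1]1_   read 1 → write _, move →, go to s0
s0 | 2__[1]_   read 1 → write _, move →, go to s0
s0 | 2___[_]   read _ → write 1, move ←, go to s0
s0 | 2__[_]1   read _ → write 1, move ←, go to s0
s0 | 2_[_]11
After 16 steps: state s0, head at 2, tape 2__11.

state s0, head at 2, tape 2__11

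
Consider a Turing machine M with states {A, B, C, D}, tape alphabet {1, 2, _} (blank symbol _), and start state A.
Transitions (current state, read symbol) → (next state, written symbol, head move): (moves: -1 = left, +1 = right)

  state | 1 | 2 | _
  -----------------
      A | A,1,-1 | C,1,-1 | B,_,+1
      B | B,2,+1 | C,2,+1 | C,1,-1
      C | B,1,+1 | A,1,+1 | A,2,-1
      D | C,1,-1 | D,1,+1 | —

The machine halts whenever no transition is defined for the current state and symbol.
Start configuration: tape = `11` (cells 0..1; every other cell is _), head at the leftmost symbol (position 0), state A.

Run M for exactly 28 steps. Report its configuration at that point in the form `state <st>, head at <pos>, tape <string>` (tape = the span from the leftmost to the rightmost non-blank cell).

state=A head=0 tape=__[1]1___   (A,1)→(A,1,-1)
state=A head=-1 tape=_[_]11___   (A,_)→(B,_,+1)
state=B head=0 tape=__[1]1___   (B,1)→(B,2,+1)
state=B head=1 tape=__2[1]___   (B,1)→(B,2,+1)
state=B head=2 tape=__22[_]__   (B,_)→(C,1,-1)
state=C head=1 tape=__2[2]1__   (C,2)→(A,1,+1)
state=A head=2 tape=__21[1]__   (A,1)→(A,1,-1)
state=A head=1 tape=__2[1]1__   (A,1)→(A,1,-1)
state=A head=0 tape=__[2]11__   (A,2)→(C,1,-1)
state=C head=-1 tape=_[_]111__   (C,_)→(A,2,-1)
state=A head=-2 tape=[_]2111__   (A,_)→(B,_,+1)
state=B head=-1 tape=_[2]111__   (B,2)→(C,2,+1)
state=C head=0 tape=_2[1]11__   (C,1)→(B,1,+1)
state=B head=1 tape=_21[1]1__   (B,1)→(B,2,+1)
state=B head=2 tape=_212[1]__   (B,1)→(B,2,+1)
state=B head=3 tape=_2122[_]_   (B,_)→(C,1,-1)
state=C head=2 tape=_212[2]1_   (C,2)→(A,1,+1)
state=A head=3 tape=_2121[1]_   (A,1)→(A,1,-1)
state=A head=2 tape=_212[1]1_   (A,1)→(A,1,-1)
state=A head=1 tape=_21[2]11_   (A,2)→(C,1,-1)
state=C head=0 tape=_2[1]111_   (C,1)→(B,1,+1)
state=B head=1 tape=_21[1]11_   (B,1)→(B,2,+1)
state=B head=2 tape=_212[1]1_   (B,1)→(B,2,+1)
state=B head=3 tape=_2122[1]_   (B,1)→(B,2,+1)
state=B head=4 tape=_21222[_]   (B,_)→(C,1,-1)
state=C head=3 tape=_2122[2]1   (C,2)→(A,1,+1)
state=A head=4 tape=_21221[1]   (A,1)→(A,1,-1)
state=A head=3 tape=_2122[1]1   (A,1)→(A,1,-1)
state=A head=2 tape=_212[2]11
After 28 steps: state A, head at 2, tape 212211.

state A, head at 2, tape 212211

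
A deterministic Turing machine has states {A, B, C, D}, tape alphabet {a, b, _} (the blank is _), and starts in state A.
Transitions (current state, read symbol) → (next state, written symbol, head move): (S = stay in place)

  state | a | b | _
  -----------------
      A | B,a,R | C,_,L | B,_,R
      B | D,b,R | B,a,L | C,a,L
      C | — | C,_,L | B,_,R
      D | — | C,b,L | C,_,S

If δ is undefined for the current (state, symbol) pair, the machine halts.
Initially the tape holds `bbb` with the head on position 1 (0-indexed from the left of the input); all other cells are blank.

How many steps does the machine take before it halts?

state=A head=1 tape=_b[b]b   (A,b)→(C,_,L)
state=C head=0 tape=_[b]_b   (C,b)→(C,_,L)
state=C head=-1 tape=[_]__b   (C,_)→(B,_,R)
state=B head=0 tape=_[_]_b   (B,_)→(C,a,L)
state=C head=-1 tape=[_]a_b   (C,_)→(B,_,R)
state=B head=0 tape=_[a]_b   (B,a)→(D,b,R)
state=D head=1 tape=_b[_]b   (D,_)→(C,_,S)
state=C head=1 tape=_b[_]b   (C,_)→(B,_,R)
state=B head=2 tape=_b_[b]   (B,b)→(B,a,L)
state=B head=1 tape=_b[_]a   (B,_)→(C,a,L)
state=C head=0 tape=_[b]aa   (C,b)→(C,_,L)
state=C head=-1 tape=[_]_aa   (C,_)→(B,_,R)
state=B head=0 tape=_[_]aa   (B,_)→(C,a,L)
state=C head=-1 tape=[_]aaa   (C,_)→(B,_,R)
state=B head=0 tape=_[a]aa   (B,a)→(D,b,R)
state=D head=1 tape=_b[a]a
M halts after 15 transitions.

15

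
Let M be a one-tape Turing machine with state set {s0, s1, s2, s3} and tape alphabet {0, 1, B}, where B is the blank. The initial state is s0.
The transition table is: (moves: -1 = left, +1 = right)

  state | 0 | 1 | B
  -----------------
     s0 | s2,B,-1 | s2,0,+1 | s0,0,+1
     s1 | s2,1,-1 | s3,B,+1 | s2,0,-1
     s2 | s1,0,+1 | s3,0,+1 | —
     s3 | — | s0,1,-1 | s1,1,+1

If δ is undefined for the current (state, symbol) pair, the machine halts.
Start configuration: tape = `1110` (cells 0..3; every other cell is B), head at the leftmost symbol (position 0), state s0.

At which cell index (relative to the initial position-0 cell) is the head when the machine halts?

state=s0 head=0 tape=[1]110BBB   (s0,1)→(s2,0,+1)
state=s2 head=1 tape=0[1]10BBB   (s2,1)→(s3,0,+1)
state=s3 head=2 tape=00[1]0BBB   (s3,1)→(s0,1,-1)
state=s0 head=1 tape=0[0]10BBB   (s0,0)→(s2,B,-1)
state=s2 head=0 tape=[0]B10BBB   (s2,0)→(s1,0,+1)
state=s1 head=1 tape=0[B]10BBB   (s1,B)→(s2,0,-1)
state=s2 head=0 tape=[0]010BBB   (s2,0)→(s1,0,+1)
state=s1 head=1 tape=0[0]10BBB   (s1,0)→(s2,1,-1)
state=s2 head=0 tape=[0]110BBB   (s2,0)→(s1,0,+1)
state=s1 head=1 tape=0[1]10BBB   (s1,1)→(s3,B,+1)
state=s3 head=2 tape=0B[1]0BBB   (s3,1)→(s0,1,-1)
state=s0 head=1 tape=0[B]10BBB   (s0,B)→(s0,0,+1)
state=s0 head=2 tape=00[1]0BBB   (s0,1)→(s2,0,+1)
state=s2 head=3 tape=000[0]BBB   (s2,0)→(s1,0,+1)
state=s1 head=4 tape=0000[B]BB   (s1,B)→(s2,0,-1)
state=s2 head=3 tape=000[0]0BB   (s2,0)→(s1,0,+1)
state=s1 head=4 tape=0000[0]BB   (s1,0)→(s2,1,-1)
state=s2 head=3 tape=000[0]1BB   (s2,0)→(s1,0,+1)
state=s1 head=4 tape=0000[1]BB   (s1,1)→(s3,B,+1)
state=s3 head=5 tape=0000B[B]B   (s3,B)→(s1,1,+1)
state=s1 head=6 tape=0000B1[B]   (s1,B)→(s2,0,-1)
state=s2 head=5 tape=0000B[1]0   (s2,1)→(s3,0,+1)
state=s3 head=6 tape=0000B0[0]
At halt the head is at cell 6.

6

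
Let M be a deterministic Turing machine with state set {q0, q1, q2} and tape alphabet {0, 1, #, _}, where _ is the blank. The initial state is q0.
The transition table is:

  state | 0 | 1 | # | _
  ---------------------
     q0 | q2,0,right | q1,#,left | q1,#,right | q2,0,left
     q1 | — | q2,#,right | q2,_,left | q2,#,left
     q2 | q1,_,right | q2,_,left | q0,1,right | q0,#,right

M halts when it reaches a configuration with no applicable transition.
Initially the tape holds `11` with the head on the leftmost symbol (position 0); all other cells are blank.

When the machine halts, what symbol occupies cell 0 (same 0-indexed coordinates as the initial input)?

0

q0 | ___[1]1   read 1 → write #, move left, go to q1
q1 | __[_]#1   read _ → write #, move left, go to q2
q2 | _[_]##1   read _ → write #, move right, go to q0
q0 | _#[#]#1   read # → write #, move right, go to q1
q1 | _##[#]1   read # → write _, move left, go to q2
q2 | _#[#]_1   read # → write 1, move right, go to q0
q0 | _#1[_]1   read _ → write 0, move left, go to q2
q2 | _#[1]01   read 1 → write _, move left, go to q2
q2 | _[#]_01   read # → write 1, move right, go to q0
q0 | _1[_]01   read _ → write 0, move left, go to q2
q2 | _[1]001   read 1 → write _, move left, go to q2
q2 | [_]_001   read _ → write #, move right, go to q0
q0 | #[_]001   read _ → write 0, move left, go to q2
q2 | [#]0001   read # → write 1, move right, go to q0
q0 | 1[0]001   read 0 → write 0, move right, go to q2
q2 | 10[0]01   read 0 → write _, move right, go to q1
q1 | 10_[0]1
Cell 0 holds 0 when M halts.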